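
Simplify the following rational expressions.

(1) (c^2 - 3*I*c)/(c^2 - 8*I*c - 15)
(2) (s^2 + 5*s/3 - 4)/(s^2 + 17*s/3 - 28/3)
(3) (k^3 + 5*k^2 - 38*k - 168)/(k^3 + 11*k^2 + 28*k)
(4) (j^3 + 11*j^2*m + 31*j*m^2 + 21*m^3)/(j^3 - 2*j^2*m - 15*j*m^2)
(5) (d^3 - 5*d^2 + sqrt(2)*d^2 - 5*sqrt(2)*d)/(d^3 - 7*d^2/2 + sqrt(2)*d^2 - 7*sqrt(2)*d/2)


(1) = c/(c - 5*I)
(2) = (s + 3)/(s + 7)
(3) = (k - 6)/k
(4) = (j^2 + 8*j*m + 7*m^2)/(j^2 - 5*j*m)
(5) = (2*d - 10)/(2*d - 7)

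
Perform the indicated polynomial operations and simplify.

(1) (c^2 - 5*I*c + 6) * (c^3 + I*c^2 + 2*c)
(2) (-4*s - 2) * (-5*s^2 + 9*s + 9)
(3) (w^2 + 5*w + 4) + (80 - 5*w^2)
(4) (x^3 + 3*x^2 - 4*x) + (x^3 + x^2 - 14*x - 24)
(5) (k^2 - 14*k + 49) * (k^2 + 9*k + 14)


(1) = c^5 - 4*I*c^4 + 13*c^3 - 4*I*c^2 + 12*c
(2) = 20*s^3 - 26*s^2 - 54*s - 18
(3) = -4*w^2 + 5*w + 84
(4) = 2*x^3 + 4*x^2 - 18*x - 24
(5) = k^4 - 5*k^3 - 63*k^2 + 245*k + 686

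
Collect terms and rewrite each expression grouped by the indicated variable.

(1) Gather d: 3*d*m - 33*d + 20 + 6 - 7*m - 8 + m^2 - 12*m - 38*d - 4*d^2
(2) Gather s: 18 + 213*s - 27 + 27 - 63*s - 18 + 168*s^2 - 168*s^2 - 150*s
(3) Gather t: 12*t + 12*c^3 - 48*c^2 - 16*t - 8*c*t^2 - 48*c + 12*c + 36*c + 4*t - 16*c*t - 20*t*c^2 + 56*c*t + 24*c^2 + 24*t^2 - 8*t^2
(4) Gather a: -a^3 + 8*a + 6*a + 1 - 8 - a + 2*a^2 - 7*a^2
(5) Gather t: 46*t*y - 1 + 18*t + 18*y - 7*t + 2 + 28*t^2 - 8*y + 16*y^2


(1) = -4*d^2 + d*(3*m - 71) + m^2 - 19*m + 18
(2) = 0
(3) = 12*c^3 - 24*c^2 + t^2*(16 - 8*c) + t*(-20*c^2 + 40*c)
(4) = -a^3 - 5*a^2 + 13*a - 7
(5) = 28*t^2 + t*(46*y + 11) + 16*y^2 + 10*y + 1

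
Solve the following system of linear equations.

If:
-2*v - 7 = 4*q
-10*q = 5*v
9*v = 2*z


Then:
No Solution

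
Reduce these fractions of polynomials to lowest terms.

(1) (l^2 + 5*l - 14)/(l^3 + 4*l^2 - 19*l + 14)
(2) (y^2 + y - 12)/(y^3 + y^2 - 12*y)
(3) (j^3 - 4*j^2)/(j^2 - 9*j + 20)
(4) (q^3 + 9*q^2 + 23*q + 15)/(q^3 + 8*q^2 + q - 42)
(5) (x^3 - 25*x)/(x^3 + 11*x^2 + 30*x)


(1) = 1/(l - 1)
(2) = 1/y
(3) = j^2/(j - 5)
(4) = (q^2 + 6*q + 5)/(q^2 + 5*q - 14)
(5) = (x - 5)/(x + 6)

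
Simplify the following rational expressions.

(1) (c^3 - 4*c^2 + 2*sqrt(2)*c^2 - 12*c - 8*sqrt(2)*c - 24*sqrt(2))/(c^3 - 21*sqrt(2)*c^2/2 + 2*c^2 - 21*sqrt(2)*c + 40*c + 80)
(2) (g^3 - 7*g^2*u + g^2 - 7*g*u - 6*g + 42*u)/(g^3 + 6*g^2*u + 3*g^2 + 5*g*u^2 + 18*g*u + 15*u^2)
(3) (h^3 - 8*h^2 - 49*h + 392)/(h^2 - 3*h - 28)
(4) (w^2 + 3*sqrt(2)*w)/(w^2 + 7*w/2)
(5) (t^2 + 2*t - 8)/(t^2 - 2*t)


(1) = (2*c^2 + c*(-12 + 4*sqrt(2)) - 24*sqrt(2))/(2*c^2 - 21*sqrt(2)*c + 80)
(2) = (g^2 - 7*g*u - 2*g + 14*u)/(g^2 + 6*g*u + 5*u^2)
(3) = (h^2 - h - 56)/(h + 4)
(4) = (2*w + 6*sqrt(2))/(2*w + 7)
(5) = (t + 4)/t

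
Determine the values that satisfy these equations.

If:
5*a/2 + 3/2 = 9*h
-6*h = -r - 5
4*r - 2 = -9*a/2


Then:
a = 108/67
h = 247/402
r = -88/67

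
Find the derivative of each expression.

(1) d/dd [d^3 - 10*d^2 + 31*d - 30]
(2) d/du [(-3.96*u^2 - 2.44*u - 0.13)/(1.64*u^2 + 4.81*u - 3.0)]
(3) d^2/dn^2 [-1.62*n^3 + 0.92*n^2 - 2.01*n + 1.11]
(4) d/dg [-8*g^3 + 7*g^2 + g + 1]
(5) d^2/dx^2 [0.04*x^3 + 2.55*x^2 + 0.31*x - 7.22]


(1) = 3*d^2 - 20*d + 31
(2) = (-15.046*u^2 + 24.1864*u + 7.9453)/(2.6896*u^4 + 15.7768*u^3 + 13.2961*u^2 - 28.86*u + 9.0)
(3) = 1.84 - 9.72*n
(4) = -24*g^2 + 14*g + 1
(5) = 0.24*x + 5.1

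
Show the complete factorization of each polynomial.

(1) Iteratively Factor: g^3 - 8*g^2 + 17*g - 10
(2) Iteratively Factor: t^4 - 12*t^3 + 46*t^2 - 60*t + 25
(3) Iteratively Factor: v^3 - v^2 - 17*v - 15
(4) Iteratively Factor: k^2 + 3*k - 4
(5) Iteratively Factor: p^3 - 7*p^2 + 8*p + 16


(1) = (g - 1)*(g^2 - 7*g + 10) = (g - 5)*(g - 1)*(g - 2)
(2) = (t - 1)*(t^3 - 11*t^2 + 35*t - 25) = (t - 1)^2*(t^2 - 10*t + 25) = (t - 5)*(t - 1)^2*(t - 5)
(3) = (v + 1)*(v^2 - 2*v - 15) = (v + 1)*(v + 3)*(v - 5)
(4) = (k + 4)*(k - 1)
(5) = (p - 4)*(p^2 - 3*p - 4) = (p - 4)*(p + 1)*(p - 4)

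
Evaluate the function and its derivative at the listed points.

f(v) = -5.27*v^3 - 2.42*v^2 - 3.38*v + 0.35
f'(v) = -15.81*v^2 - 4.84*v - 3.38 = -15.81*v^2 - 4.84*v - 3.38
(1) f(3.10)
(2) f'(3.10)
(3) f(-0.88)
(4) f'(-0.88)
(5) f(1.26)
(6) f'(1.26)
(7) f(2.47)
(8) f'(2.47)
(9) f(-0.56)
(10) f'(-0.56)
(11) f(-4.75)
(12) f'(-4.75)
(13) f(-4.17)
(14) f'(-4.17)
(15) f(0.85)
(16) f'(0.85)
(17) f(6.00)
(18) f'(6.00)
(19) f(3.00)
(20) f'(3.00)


(1) = -190.38
(2) = -170.32
(3) = 5.04
(4) = -11.36
(5) = -18.29
(6) = -34.58
(7) = -102.18
(8) = -111.79
(9) = 2.41
(10) = -5.63
(11) = 526.60
(12) = -337.10
(13) = 354.50
(14) = -258.12
(15) = -7.51
(16) = -18.92
(17) = -1245.37
(18) = -601.58
(19) = -173.86
(20) = -160.19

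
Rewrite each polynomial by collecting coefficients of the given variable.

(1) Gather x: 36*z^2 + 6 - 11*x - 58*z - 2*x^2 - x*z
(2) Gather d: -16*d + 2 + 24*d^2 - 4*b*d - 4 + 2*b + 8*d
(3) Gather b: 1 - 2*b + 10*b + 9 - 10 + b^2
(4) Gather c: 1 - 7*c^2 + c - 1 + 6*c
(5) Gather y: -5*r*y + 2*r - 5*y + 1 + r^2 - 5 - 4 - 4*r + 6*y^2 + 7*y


(1) = -2*x^2 + x*(-z - 11) + 36*z^2 - 58*z + 6
(2) = 2*b + 24*d^2 + d*(-4*b - 8) - 2
(3) = b^2 + 8*b
(4) = -7*c^2 + 7*c
(5) = r^2 - 2*r + 6*y^2 + y*(2 - 5*r) - 8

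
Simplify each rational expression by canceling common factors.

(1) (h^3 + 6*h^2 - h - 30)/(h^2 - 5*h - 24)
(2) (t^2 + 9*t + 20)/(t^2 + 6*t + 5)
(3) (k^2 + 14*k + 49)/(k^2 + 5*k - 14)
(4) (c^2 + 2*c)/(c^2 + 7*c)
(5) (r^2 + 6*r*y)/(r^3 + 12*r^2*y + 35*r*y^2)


(1) = (h^2 + 3*h - 10)/(h - 8)
(2) = (t + 4)/(t + 1)
(3) = (k + 7)/(k - 2)
(4) = (c + 2)/(c + 7)
(5) = (r + 6*y)/(r^2 + 12*r*y + 35*y^2)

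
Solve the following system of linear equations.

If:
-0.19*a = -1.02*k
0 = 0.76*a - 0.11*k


Then:
a = 0.00
k = 0.00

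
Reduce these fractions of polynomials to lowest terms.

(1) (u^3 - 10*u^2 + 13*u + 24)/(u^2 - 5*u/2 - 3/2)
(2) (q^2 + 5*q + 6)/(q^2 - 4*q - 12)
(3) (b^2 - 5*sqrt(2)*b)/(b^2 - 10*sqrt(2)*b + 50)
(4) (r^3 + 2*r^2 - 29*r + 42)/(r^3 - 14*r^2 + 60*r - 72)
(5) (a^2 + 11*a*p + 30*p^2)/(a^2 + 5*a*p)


(1) = (2*u^2 - 14*u - 16)/(2*u + 1)
(2) = (q + 3)/(q - 6)
(3) = b/(b - 5*sqrt(2))
(4) = (r^2 + 4*r - 21)/(r^2 - 12*r + 36)
(5) = (a + 6*p)/a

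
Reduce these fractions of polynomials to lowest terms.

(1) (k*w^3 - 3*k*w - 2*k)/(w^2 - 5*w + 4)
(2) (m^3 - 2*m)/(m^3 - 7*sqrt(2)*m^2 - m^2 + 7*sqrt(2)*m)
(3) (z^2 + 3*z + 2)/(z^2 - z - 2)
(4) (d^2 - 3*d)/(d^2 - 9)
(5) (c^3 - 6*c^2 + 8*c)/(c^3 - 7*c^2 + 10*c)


(1) = (k*w^3 - 3*k*w - 2*k)/(w^2 - 5*w + 4)
(2) = (m^2 - 2)/(m^2 + m*(-7*sqrt(2) - 1) + 7*sqrt(2))
(3) = (z + 2)/(z - 2)
(4) = d/(d + 3)
(5) = (c - 4)/(c - 5)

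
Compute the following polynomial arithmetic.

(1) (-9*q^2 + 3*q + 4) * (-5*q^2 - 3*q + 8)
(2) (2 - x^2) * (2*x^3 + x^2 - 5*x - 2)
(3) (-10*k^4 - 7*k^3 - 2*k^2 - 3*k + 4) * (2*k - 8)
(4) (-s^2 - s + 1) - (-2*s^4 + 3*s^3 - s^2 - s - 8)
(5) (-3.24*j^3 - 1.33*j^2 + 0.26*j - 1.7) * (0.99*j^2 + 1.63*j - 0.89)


(1) = 45*q^4 + 12*q^3 - 101*q^2 + 12*q + 32
(2) = -2*x^5 - x^4 + 9*x^3 + 4*x^2 - 10*x - 4
(3) = -20*k^5 + 66*k^4 + 52*k^3 + 10*k^2 + 32*k - 32
(4) = 2*s^4 - 3*s^3 + 9
(5) = -3.2076*j^5 - 6.5979*j^4 + 0.9731*j^3 - 0.0755*j^2 - 3.0024*j + 1.513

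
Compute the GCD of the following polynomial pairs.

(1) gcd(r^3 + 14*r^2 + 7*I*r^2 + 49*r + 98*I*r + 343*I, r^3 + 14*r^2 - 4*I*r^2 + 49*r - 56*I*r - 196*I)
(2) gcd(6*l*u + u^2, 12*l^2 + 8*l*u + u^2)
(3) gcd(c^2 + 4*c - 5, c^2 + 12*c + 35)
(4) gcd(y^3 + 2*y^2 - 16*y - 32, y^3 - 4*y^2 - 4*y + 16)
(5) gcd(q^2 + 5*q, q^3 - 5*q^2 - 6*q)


(1) = gcd((r + 7)^2*(r + 7*I), (r + 7)^2*(r - 4*I)) = r^2 + 14*r + 49
(2) = 6*l + u
(3) = gcd((c - 1)*(c + 5), (c + 5)*(c + 7)) = c + 5
(4) = y^2 - 2*y - 8
(5) = q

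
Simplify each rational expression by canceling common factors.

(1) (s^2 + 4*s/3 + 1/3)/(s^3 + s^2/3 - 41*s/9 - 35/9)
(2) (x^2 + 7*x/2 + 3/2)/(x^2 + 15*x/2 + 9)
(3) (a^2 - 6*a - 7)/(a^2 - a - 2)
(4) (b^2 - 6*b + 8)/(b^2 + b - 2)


(1) = (9*s + 3)/(9*s^2 - 6*s - 35)
(2) = (2*x^2 + 7*x + 3)/(2*x^2 + 15*x + 18)
(3) = (a - 7)/(a - 2)
(4) = (b^2 - 6*b + 8)/(b^2 + b - 2)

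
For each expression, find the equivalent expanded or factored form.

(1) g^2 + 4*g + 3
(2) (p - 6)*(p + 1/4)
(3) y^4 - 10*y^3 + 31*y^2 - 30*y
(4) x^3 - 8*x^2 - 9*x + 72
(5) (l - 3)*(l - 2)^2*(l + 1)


(1) = (g + 1)*(g + 3)
(2) = p^2 - 23*p/4 - 3/2
(3) = y*(y - 5)*(y - 3)*(y - 2)
(4) = (x - 8)*(x - 3)*(x + 3)
(5) = l^4 - 6*l^3 + 9*l^2 + 4*l - 12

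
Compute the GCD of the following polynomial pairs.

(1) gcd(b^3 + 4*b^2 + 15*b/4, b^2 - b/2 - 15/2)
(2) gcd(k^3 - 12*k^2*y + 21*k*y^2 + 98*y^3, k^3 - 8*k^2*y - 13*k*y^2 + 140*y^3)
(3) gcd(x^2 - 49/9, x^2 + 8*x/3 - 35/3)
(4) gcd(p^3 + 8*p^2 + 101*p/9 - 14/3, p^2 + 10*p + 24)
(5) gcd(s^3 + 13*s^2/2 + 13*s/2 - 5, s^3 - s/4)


(1) = gcd(b*(b + 3/2)*(b + 5/2), (b - 3)*(b + 5/2)) = b + 5/2
(2) = gcd((k - 7*y)^2*(k + 2*y), (k - 7*y)*(k - 5*y)*(k + 4*y)) = -k + 7*y
(3) = gcd((x - 7/3)*(x + 7/3), (x - 7/3)*(x + 5)) = x - 7/3
(4) = gcd((p - 1/3)*(p + 7/3)*(p + 6), (p + 4)*(p + 6)) = p + 6
(5) = s - 1/2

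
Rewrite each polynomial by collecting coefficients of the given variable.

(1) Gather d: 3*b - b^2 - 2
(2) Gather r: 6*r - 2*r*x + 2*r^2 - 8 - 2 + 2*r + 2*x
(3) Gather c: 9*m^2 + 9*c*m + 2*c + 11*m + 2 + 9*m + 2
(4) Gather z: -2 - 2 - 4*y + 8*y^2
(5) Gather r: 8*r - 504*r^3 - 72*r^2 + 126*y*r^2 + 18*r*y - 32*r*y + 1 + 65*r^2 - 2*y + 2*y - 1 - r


(1) = -b^2 + 3*b - 2
(2) = 2*r^2 + r*(8 - 2*x) + 2*x - 10
(3) = c*(9*m + 2) + 9*m^2 + 20*m + 4
(4) = 8*y^2 - 4*y - 4
(5) = -504*r^3 + r^2*(126*y - 7) + r*(7 - 14*y)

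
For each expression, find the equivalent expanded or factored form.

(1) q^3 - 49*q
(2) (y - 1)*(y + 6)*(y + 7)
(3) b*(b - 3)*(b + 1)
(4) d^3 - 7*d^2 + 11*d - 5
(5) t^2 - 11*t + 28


(1) = q*(q - 7)*(q + 7)
(2) = y^3 + 12*y^2 + 29*y - 42
(3) = b^3 - 2*b^2 - 3*b
(4) = (d - 5)*(d - 1)^2
(5) = (t - 7)*(t - 4)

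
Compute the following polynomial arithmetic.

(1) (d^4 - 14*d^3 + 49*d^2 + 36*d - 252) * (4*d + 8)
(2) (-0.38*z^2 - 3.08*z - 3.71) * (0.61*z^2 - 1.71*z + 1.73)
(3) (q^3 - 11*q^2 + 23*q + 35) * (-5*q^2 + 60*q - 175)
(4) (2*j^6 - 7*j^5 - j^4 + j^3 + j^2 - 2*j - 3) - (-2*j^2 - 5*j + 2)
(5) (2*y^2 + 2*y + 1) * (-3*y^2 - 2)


(1) = 4*d^5 - 48*d^4 + 84*d^3 + 536*d^2 - 720*d - 2016
(2) = -0.2318*z^4 - 1.229*z^3 + 2.3463*z^2 + 1.0157*z - 6.4183
(3) = -5*q^5 + 115*q^4 - 950*q^3 + 3130*q^2 - 1925*q - 6125
(4) = 2*j^6 - 7*j^5 - j^4 + j^3 + 3*j^2 + 3*j - 5
(5) = -6*y^4 - 6*y^3 - 7*y^2 - 4*y - 2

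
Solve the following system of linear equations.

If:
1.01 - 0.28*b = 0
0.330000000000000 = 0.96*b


Then:
No Solution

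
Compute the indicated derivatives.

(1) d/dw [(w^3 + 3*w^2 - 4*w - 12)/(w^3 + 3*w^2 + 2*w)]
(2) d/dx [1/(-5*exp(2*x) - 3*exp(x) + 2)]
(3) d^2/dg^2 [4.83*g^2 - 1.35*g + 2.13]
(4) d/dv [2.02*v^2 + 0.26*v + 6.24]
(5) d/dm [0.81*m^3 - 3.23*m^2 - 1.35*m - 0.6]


(1) = 6*(2*w + 1)/(w^2*(w^2 + 2*w + 1))
(2) = (10*exp(x) + 3)*exp(x)/(5*exp(2*x) + 3*exp(x) - 2)^2
(3) = 9.66000000000000
(4) = 4.04*v + 0.26
(5) = 2.43*m^2 - 6.46*m - 1.35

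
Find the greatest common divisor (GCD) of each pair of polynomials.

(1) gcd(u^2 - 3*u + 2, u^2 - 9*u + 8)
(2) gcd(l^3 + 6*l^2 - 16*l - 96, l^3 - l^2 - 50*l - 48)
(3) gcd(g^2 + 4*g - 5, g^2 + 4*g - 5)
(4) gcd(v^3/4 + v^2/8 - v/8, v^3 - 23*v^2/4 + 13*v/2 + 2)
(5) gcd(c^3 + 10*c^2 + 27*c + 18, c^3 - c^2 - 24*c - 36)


(1) = gcd((u - 2)*(u - 1), (u - 8)*(u - 1)) = u - 1
(2) = gcd((l - 4)*(l + 4)*(l + 6), (l - 8)*(l + 1)*(l + 6)) = l + 6
(3) = gcd((g - 1)*(g + 5), (g - 1)*(g + 5)) = g^2 + 4*g - 5
(4) = gcd(v*(v/4 + 1/4)*(v - 1/2), (v - 4)*(v - 2)*(v + 1/4)) = 1
(5) = gcd((c + 1)*(c + 3)*(c + 6), (c - 6)*(c + 2)*(c + 3)) = c + 3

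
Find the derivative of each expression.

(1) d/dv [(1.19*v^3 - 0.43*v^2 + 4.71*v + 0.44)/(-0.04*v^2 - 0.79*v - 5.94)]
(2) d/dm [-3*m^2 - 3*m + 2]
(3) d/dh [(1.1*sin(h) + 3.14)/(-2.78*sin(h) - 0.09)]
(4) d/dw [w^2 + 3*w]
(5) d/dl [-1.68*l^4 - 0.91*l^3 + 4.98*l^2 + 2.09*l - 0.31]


(1) = (-0.0476*v^4 - 1.8802*v^3 - 20.6777*v^2 + 5.1436*v - 27.6298)/(0.0016*v^4 + 0.0632*v^3 + 1.0993*v^2 + 9.3852*v + 35.2836)
(2) = -6*m - 3
(3) = 8.6302*cos(h)/(2.78*sin(h) + 0.09)^2
(4) = 2*w + 3
(5) = -6.72*l^3 - 2.73*l^2 + 9.96*l + 2.09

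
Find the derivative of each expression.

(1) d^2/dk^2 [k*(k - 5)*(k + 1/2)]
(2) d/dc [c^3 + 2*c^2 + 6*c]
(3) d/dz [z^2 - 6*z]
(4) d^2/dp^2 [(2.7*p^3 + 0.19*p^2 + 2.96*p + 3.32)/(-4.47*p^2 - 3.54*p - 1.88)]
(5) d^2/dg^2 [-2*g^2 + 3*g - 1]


(1) = 6*k - 9
(2) = 3*c^2 + 4*c + 6
(3) = 2*z - 6
(4) = (-134.565084*p^3 - 496.253664*p^2 - 223.21944*p + 10.645792)/(89.314623*p^6 + 212.197158*p^5 + 280.741032*p^4 + 222.854328*p^3 + 118.074528*p^2 + 37.535328*p + 6.644672)
(5) = -4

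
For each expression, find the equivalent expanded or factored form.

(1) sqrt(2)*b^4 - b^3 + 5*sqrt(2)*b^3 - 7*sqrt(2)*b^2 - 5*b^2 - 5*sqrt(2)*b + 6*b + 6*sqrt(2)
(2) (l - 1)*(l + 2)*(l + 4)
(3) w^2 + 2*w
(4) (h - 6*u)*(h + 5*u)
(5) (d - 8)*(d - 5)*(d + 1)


(1) = (b - 1)*(b + 6)*(b - sqrt(2))*(sqrt(2)*b + 1)
(2) = l^3 + 5*l^2 + 2*l - 8
(3) = w*(w + 2)
(4) = h^2 - h*u - 30*u^2
(5) = d^3 - 12*d^2 + 27*d + 40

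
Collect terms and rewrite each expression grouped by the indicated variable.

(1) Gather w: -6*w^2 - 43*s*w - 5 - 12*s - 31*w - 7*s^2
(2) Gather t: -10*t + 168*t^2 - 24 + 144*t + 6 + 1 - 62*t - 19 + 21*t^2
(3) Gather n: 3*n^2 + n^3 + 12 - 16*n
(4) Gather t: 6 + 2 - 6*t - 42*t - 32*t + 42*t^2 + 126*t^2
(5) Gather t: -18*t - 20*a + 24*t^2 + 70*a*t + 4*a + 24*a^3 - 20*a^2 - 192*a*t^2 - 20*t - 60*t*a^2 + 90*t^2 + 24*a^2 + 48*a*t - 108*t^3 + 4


(1) = -7*s^2 - 12*s - 6*w^2 + w*(-43*s - 31) - 5
(2) = 189*t^2 + 72*t - 36
(3) = n^3 + 3*n^2 - 16*n + 12
(4) = 168*t^2 - 80*t + 8
(5) = 24*a^3 + 4*a^2 - 16*a - 108*t^3 + t^2*(114 - 192*a) + t*(-60*a^2 + 118*a - 38) + 4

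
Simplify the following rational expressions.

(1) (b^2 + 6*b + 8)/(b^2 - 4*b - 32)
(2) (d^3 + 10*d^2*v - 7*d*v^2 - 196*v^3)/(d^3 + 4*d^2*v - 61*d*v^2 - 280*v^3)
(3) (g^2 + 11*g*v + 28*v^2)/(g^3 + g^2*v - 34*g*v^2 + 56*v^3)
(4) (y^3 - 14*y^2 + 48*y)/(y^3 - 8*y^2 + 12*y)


(1) = (b + 2)/(b - 8)
(2) = (-d^2 - 3*d*v + 28*v^2)/(-d^2 + 3*d*v + 40*v^2)
(3) = (g + 4*v)/(g^2 - 6*g*v + 8*v^2)
(4) = (y - 8)/(y - 2)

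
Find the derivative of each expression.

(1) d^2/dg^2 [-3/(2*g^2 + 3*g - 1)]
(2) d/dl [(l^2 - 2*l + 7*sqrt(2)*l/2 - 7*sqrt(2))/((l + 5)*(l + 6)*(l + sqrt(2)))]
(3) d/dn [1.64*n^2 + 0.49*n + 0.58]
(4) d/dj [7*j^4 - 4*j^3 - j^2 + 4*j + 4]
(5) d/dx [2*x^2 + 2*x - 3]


(1) = 6*(4*g^2 + 6*g - (4*g + 3)^2 - 2)/(2*g^2 + 3*g - 1)^3
(2) = (-l^4 - 7*sqrt(2)*l^3 + 4*l^3 - 9*sqrt(2)*l^2/2 + 45*l^2 + 28*l + 214*sqrt(2)*l + 150*sqrt(2) + 364)/(l^6 + 2*sqrt(2)*l^5 + 22*l^5 + 44*sqrt(2)*l^4 + 183*l^4 + 362*sqrt(2)*l^3 + 704*l^3 + 1262*l^2 + 1320*sqrt(2)*l^2 + 1320*l + 1800*sqrt(2)*l + 1800)
(3) = 3.28*n + 0.49
(4) = 28*j^3 - 12*j^2 - 2*j + 4
(5) = 4*x + 2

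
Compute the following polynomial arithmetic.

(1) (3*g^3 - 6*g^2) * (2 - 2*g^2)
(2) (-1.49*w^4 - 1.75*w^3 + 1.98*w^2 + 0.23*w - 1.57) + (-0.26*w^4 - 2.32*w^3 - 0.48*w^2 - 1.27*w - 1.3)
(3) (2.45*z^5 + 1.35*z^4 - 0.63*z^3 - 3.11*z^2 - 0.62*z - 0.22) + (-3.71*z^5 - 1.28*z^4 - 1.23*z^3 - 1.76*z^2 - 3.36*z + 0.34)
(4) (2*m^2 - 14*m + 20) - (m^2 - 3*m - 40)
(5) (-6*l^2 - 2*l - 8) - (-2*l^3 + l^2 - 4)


(1) = -6*g^5 + 12*g^4 + 6*g^3 - 12*g^2
(2) = -1.75*w^4 - 4.07*w^3 + 1.5*w^2 - 1.04*w - 2.87
(3) = -1.26*z^5 + 0.07*z^4 - 1.86*z^3 - 4.87*z^2 - 3.98*z + 0.12
(4) = m^2 - 11*m + 60
(5) = 2*l^3 - 7*l^2 - 2*l - 4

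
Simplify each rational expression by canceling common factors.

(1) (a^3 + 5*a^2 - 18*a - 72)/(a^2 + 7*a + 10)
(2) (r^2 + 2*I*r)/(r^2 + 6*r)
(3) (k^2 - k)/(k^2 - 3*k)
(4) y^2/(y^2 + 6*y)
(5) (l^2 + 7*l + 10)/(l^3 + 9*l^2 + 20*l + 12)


(1) = (a^3 + 5*a^2 - 18*a - 72)/(a^2 + 7*a + 10)
(2) = (r + 2*I)/(r + 6)
(3) = (k - 1)/(k - 3)
(4) = y/(y + 6)
(5) = (l + 5)/(l^2 + 7*l + 6)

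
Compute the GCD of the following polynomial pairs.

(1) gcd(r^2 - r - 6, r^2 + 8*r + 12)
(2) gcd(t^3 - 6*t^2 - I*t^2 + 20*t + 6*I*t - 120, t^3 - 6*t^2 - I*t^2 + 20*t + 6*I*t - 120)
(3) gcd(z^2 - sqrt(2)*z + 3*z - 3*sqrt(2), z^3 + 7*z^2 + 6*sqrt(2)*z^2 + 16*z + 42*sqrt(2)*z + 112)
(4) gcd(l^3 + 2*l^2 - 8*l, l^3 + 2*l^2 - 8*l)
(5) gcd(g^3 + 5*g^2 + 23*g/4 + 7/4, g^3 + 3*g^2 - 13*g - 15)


(1) = gcd((r - 3)*(r + 2), (r + 2)*(r + 6)) = r + 2
(2) = gcd((t - 6)*(t - 5*I)*(t + 4*I), (t - 6)*(t - 5*I)*(t + 4*I)) = t^3 + t^2*(-6 - I) + t*(20 + 6*I) - 120
(3) = gcd((z + 3)*(z - sqrt(2)), (z + 7)*(z + 2*sqrt(2))*(z + 4*sqrt(2))) = 1
(4) = gcd(l*(l - 2)*(l + 4), l*(l - 2)*(l + 4)) = l^3 + 2*l^2 - 8*l
(5) = g + 1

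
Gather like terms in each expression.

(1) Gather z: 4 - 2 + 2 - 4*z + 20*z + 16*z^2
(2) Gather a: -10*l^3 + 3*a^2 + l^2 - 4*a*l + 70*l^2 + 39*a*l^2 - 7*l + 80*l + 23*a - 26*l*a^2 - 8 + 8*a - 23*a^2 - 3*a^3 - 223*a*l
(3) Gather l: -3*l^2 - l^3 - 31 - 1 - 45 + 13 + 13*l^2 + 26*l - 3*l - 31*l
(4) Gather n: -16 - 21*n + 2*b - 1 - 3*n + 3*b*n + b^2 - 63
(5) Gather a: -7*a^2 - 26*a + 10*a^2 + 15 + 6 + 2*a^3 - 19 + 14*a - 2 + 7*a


(1) = 16*z^2 + 16*z + 4
(2) = -3*a^3 + a^2*(-26*l - 20) + a*(39*l^2 - 227*l + 31) - 10*l^3 + 71*l^2 + 73*l - 8
(3) = -l^3 + 10*l^2 - 8*l - 64
(4) = b^2 + 2*b + n*(3*b - 24) - 80
(5) = 2*a^3 + 3*a^2 - 5*a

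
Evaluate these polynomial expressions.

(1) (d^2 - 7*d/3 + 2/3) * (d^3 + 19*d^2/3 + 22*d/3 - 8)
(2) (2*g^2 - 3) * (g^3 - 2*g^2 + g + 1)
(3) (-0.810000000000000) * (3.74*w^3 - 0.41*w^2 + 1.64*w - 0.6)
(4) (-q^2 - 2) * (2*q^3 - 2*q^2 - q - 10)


(1) = d^5 + 4*d^4 - 61*d^3/9 - 188*d^2/9 + 212*d/9 - 16/3
(2) = 2*g^5 - 4*g^4 - g^3 + 8*g^2 - 3*g - 3
(3) = -3.0294*w^3 + 0.3321*w^2 - 1.3284*w + 0.486
(4) = -2*q^5 + 2*q^4 - 3*q^3 + 14*q^2 + 2*q + 20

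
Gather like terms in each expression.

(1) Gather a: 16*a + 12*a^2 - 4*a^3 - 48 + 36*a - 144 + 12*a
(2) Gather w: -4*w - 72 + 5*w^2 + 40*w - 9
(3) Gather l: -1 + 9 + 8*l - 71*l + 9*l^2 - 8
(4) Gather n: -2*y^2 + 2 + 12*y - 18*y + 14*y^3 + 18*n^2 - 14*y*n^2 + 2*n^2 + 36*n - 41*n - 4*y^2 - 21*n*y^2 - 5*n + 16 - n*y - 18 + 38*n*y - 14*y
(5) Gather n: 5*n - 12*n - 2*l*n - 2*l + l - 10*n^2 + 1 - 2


(1) = -4*a^3 + 12*a^2 + 64*a - 192
(2) = 5*w^2 + 36*w - 81
(3) = 9*l^2 - 63*l
(4) = n^2*(20 - 14*y) + n*(-21*y^2 + 37*y - 10) + 14*y^3 - 6*y^2 - 20*y
(5) = -l - 10*n^2 + n*(-2*l - 7) - 1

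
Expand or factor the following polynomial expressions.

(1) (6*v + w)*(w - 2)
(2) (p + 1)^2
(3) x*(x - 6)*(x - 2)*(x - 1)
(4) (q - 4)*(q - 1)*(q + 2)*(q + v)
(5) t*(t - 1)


(1) = 6*v*w - 12*v + w^2 - 2*w
(2) = p^2 + 2*p + 1
(3) = x^4 - 9*x^3 + 20*x^2 - 12*x
(4) = q^4 + q^3*v - 3*q^3 - 3*q^2*v - 6*q^2 - 6*q*v + 8*q + 8*v
(5) = t^2 - t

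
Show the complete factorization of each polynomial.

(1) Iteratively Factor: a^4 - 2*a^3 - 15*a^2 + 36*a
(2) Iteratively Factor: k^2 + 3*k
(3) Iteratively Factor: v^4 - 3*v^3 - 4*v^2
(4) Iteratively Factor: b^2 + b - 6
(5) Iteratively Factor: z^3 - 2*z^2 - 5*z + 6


(1) = (a - 3)*(a^3 + a^2 - 12*a) = (a - 3)^2*(a^2 + 4*a) = (a - 3)^2*(a + 4)*(a)
(2) = (k + 3)*(k)
(3) = (v - 4)*(v^3 + v^2) = v*(v - 4)*(v^2 + v) = v*(v - 4)*(v + 1)*(v)
(4) = (b + 3)*(b - 2)
(5) = (z - 3)*(z^2 + z - 2) = (z - 3)*(z + 2)*(z - 1)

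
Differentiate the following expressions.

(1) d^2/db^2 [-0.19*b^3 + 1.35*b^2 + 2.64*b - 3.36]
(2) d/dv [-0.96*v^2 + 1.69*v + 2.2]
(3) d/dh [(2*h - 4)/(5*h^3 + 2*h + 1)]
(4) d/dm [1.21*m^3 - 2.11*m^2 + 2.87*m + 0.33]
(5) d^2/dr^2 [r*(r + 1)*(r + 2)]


(1) = 2.7 - 1.14*b
(2) = 1.69 - 1.92*v
(3) = 2*(5*h^3 + 2*h - (h - 2)*(15*h^2 + 2) + 1)/(5*h^3 + 2*h + 1)^2
(4) = 3.63*m^2 - 4.22*m + 2.87
(5) = 6*r + 6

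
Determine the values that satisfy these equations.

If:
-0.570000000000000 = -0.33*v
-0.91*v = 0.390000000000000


Then:
No Solution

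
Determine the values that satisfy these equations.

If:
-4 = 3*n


Then:
n = -4/3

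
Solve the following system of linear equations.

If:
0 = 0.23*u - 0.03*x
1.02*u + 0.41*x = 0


Then:
u = 0.00
x = 0.00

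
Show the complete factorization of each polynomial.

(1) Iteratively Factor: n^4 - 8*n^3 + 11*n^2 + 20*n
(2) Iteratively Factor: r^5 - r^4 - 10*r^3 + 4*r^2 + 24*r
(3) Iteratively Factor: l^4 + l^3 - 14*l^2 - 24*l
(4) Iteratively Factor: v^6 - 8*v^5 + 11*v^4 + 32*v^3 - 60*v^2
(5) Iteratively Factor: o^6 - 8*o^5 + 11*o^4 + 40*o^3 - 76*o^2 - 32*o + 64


(1) = (n + 1)*(n^3 - 9*n^2 + 20*n) = (n - 5)*(n + 1)*(n^2 - 4*n) = n*(n - 5)*(n + 1)*(n - 4)
(2) = (r + 2)*(r^4 - 3*r^3 - 4*r^2 + 12*r) = (r - 3)*(r + 2)*(r^3 - 4*r) = r*(r - 3)*(r + 2)*(r^2 - 4) = r*(r - 3)*(r - 2)*(r + 2)*(r + 2)
(3) = (l + 3)*(l^3 - 2*l^2 - 8*l) = (l - 4)*(l + 3)*(l^2 + 2*l) = l*(l - 4)*(l + 3)*(l + 2)
(4) = (v - 3)*(v^5 - 5*v^4 - 4*v^3 + 20*v^2) = v*(v - 3)*(v^4 - 5*v^3 - 4*v^2 + 20*v) = v*(v - 3)*(v + 2)*(v^3 - 7*v^2 + 10*v) = v*(v - 5)*(v - 3)*(v + 2)*(v^2 - 2*v) = v^2*(v - 5)*(v - 3)*(v + 2)*(v - 2)
(5) = (o - 4)*(o^5 - 4*o^4 - 5*o^3 + 20*o^2 + 4*o - 16) = (o - 4)*(o + 2)*(o^4 - 6*o^3 + 7*o^2 + 6*o - 8) = (o - 4)*(o - 2)*(o + 2)*(o^3 - 4*o^2 - o + 4) = (o - 4)^2*(o - 2)*(o + 2)*(o^2 - 1) = (o - 4)^2*(o - 2)*(o - 1)*(o + 2)*(o + 1)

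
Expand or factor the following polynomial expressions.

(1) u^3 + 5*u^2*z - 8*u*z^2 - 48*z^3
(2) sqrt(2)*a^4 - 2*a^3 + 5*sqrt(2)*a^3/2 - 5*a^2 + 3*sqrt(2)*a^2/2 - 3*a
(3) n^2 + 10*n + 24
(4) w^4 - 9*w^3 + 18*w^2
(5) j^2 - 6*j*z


(1) = (u - 3*z)*(u + 4*z)^2
(2) = a*(a + 3/2)*(a - sqrt(2))*(sqrt(2)*a + sqrt(2))
(3) = (n + 4)*(n + 6)
(4) = w^2*(w - 6)*(w - 3)
(5) = j*(j - 6*z)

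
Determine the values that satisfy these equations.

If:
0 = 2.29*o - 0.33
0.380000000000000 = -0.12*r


Then:
o = 0.14
r = -3.17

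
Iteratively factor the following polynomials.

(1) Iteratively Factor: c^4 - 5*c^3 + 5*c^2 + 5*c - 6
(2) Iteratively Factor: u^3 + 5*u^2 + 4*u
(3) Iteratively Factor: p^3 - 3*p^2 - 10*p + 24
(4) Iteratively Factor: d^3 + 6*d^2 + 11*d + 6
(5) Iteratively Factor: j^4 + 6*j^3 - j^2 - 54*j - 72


(1) = (c - 3)*(c^3 - 2*c^2 - c + 2) = (c - 3)*(c - 2)*(c^2 - 1) = (c - 3)*(c - 2)*(c + 1)*(c - 1)
(2) = (u + 1)*(u^2 + 4*u) = u*(u + 1)*(u + 4)
(3) = (p + 3)*(p^2 - 6*p + 8) = (p - 2)*(p + 3)*(p - 4)
(4) = (d + 3)*(d^2 + 3*d + 2) = (d + 2)*(d + 3)*(d + 1)
(5) = (j + 4)*(j^3 + 2*j^2 - 9*j - 18) = (j + 2)*(j + 4)*(j^2 - 9) = (j + 2)*(j + 3)*(j + 4)*(j - 3)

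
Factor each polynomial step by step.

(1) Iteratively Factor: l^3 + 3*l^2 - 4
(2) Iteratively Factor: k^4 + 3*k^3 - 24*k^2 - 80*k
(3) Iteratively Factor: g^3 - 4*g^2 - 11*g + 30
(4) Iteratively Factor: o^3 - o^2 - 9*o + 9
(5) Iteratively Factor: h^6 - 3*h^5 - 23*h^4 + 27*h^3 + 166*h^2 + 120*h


(1) = (l + 2)*(l^2 + l - 2) = (l + 2)^2*(l - 1)
(2) = (k - 5)*(k^3 + 8*k^2 + 16*k) = (k - 5)*(k + 4)*(k^2 + 4*k) = k*(k - 5)*(k + 4)*(k + 4)
(3) = (g - 2)*(g^2 - 2*g - 15) = (g - 5)*(g - 2)*(g + 3)
(4) = (o - 1)*(o^2 - 9) = (o - 3)*(o - 1)*(o + 3)
(5) = (h + 1)*(h^5 - 4*h^4 - 19*h^3 + 46*h^2 + 120*h) = h*(h + 1)*(h^4 - 4*h^3 - 19*h^2 + 46*h + 120) = h*(h + 1)*(h + 3)*(h^3 - 7*h^2 + 2*h + 40) = h*(h - 4)*(h + 1)*(h + 3)*(h^2 - 3*h - 10) = h*(h - 4)*(h + 1)*(h + 2)*(h + 3)*(h - 5)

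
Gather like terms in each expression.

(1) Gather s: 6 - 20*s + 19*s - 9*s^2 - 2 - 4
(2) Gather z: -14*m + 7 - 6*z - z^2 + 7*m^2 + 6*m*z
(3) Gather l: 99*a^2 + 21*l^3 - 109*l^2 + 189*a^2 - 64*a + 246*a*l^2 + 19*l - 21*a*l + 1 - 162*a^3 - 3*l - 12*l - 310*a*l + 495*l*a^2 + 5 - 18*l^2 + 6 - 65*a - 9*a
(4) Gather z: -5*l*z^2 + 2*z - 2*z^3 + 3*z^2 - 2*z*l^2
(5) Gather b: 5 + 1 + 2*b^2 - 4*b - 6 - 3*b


(1) = -9*s^2 - s
(2) = 7*m^2 - 14*m - z^2 + z*(6*m - 6) + 7
(3) = -162*a^3 + 288*a^2 - 138*a + 21*l^3 + l^2*(246*a - 127) + l*(495*a^2 - 331*a + 4) + 12
(4) = -2*z^3 + z^2*(3 - 5*l) + z*(2 - 2*l^2)
(5) = 2*b^2 - 7*b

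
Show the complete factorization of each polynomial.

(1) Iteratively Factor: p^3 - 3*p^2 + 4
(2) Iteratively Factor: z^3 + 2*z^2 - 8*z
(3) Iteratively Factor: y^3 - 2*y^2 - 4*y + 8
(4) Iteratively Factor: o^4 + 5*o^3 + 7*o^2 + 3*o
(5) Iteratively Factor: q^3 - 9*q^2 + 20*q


(1) = (p - 2)*(p^2 - p - 2) = (p - 2)*(p + 1)*(p - 2)
(2) = (z + 4)*(z^2 - 2*z) = (z - 2)*(z + 4)*(z)
(3) = (y - 2)*(y^2 - 4) = (y - 2)*(y + 2)*(y - 2)
(4) = (o)*(o^3 + 5*o^2 + 7*o + 3) = o*(o + 3)*(o^2 + 2*o + 1) = o*(o + 1)*(o + 3)*(o + 1)
(5) = (q - 5)*(q^2 - 4*q) = (q - 5)*(q - 4)*(q)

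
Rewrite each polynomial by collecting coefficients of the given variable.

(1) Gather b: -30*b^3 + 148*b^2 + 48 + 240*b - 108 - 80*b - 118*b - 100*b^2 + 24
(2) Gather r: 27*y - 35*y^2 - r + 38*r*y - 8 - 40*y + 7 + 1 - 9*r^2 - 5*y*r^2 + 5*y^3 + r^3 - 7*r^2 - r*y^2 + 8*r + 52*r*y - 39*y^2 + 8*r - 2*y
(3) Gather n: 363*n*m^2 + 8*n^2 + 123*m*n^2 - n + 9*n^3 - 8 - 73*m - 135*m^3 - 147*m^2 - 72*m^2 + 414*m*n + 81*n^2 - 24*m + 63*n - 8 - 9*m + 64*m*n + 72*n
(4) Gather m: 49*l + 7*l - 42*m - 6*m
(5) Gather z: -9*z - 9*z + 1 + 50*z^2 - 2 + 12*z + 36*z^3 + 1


(1) = -30*b^3 + 48*b^2 + 42*b - 36
(2) = r^3 + r^2*(-5*y - 16) + r*(-y^2 + 90*y + 15) + 5*y^3 - 74*y^2 - 15*y
(3) = -135*m^3 - 219*m^2 - 106*m + 9*n^3 + n^2*(123*m + 89) + n*(363*m^2 + 478*m + 134) - 16
(4) = 56*l - 48*m
(5) = 36*z^3 + 50*z^2 - 6*z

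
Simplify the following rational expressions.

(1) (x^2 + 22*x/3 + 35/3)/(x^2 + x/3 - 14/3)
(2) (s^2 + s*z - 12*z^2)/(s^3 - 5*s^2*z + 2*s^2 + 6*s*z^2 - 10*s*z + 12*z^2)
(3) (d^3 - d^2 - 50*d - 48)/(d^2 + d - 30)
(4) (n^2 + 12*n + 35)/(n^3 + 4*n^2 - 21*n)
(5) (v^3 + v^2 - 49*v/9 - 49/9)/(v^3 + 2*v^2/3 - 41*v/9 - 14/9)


(1) = (x + 5)/(x - 2)
(2) = (-s - 4*z)/(-s^2 + 2*s*z - 2*s + 4*z)
(3) = (d^2 - 7*d - 8)/(d - 5)
(4) = (n + 5)/(n^2 - 3*n)
(5) = (3*v^2 - 4*v - 7)/(3*v^2 - 5*v - 2)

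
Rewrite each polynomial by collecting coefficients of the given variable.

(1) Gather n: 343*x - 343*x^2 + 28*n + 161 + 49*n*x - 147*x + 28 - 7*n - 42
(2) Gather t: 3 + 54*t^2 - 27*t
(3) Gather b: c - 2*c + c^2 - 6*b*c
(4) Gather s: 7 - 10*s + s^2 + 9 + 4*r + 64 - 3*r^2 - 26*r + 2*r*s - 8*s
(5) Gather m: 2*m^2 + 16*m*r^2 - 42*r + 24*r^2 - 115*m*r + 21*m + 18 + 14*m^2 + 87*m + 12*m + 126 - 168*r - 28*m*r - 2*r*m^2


(1) = n*(49*x + 21) - 343*x^2 + 196*x + 147
(2) = 54*t^2 - 27*t + 3
(3) = -6*b*c + c^2 - c
(4) = -3*r^2 - 22*r + s^2 + s*(2*r - 18) + 80
(5) = m^2*(16 - 2*r) + m*(16*r^2 - 143*r + 120) + 24*r^2 - 210*r + 144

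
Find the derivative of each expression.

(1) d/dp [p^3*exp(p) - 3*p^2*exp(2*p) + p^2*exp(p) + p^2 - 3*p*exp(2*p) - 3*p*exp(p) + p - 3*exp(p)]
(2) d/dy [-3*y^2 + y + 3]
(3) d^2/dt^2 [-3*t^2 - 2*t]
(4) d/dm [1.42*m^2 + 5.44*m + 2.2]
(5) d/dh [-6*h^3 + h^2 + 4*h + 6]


(1) = p^3*exp(p) - 6*p^2*exp(2*p) + 4*p^2*exp(p) - 12*p*exp(2*p) - p*exp(p) + 2*p - 3*exp(2*p) - 6*exp(p) + 1
(2) = 1 - 6*y
(3) = -6
(4) = 2.84*m + 5.44
(5) = -18*h^2 + 2*h + 4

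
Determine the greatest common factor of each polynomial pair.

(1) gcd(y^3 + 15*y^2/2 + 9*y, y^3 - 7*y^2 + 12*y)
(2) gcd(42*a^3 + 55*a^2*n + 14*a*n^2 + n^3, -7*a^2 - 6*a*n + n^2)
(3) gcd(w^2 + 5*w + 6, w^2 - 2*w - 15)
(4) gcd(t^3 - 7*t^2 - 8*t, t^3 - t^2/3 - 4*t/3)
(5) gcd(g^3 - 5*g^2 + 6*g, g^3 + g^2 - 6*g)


(1) = y
(2) = a + n
(3) = w + 3
(4) = t^2 + t
(5) = g^2 - 2*g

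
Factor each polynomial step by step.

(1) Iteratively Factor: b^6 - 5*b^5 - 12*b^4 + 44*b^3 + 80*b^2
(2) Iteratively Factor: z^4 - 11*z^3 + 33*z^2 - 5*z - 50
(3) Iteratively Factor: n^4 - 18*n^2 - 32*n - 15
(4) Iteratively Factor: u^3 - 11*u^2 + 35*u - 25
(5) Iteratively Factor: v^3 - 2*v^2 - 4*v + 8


(1) = (b - 5)*(b^5 - 12*b^3 - 16*b^2) = (b - 5)*(b + 2)*(b^4 - 2*b^3 - 8*b^2) = (b - 5)*(b - 4)*(b + 2)*(b^3 + 2*b^2) = b*(b - 5)*(b - 4)*(b + 2)*(b^2 + 2*b) = b*(b - 5)*(b - 4)*(b + 2)^2*(b)
(2) = (z - 2)*(z^3 - 9*z^2 + 15*z + 25) = (z - 2)*(z + 1)*(z^2 - 10*z + 25) = (z - 5)*(z - 2)*(z + 1)*(z - 5)
(3) = (n + 3)*(n^3 - 3*n^2 - 9*n - 5) = (n + 1)*(n + 3)*(n^2 - 4*n - 5) = (n + 1)^2*(n + 3)*(n - 5)
(4) = (u - 1)*(u^2 - 10*u + 25) = (u - 5)*(u - 1)*(u - 5)
(5) = (v - 2)*(v^2 - 4) = (v - 2)^2*(v + 2)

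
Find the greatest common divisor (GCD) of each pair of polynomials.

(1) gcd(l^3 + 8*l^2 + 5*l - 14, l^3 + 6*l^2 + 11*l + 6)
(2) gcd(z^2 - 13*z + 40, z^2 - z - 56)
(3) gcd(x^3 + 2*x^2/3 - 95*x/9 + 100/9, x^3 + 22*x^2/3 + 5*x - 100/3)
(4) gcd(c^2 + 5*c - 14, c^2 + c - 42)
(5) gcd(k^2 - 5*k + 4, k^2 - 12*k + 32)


(1) = l + 2
(2) = z - 8
(3) = x^2 + 7*x/3 - 20/3
(4) = gcd((c - 2)*(c + 7), (c - 6)*(c + 7)) = c + 7
(5) = k - 4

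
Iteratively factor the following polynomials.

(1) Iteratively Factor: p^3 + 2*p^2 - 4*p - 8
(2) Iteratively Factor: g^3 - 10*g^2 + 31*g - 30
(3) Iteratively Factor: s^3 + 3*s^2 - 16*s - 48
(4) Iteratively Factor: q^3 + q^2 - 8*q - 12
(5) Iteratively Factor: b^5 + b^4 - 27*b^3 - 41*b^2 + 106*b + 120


(1) = (p - 2)*(p^2 + 4*p + 4) = (p - 2)*(p + 2)*(p + 2)
(2) = (g - 2)*(g^2 - 8*g + 15) = (g - 3)*(g - 2)*(g - 5)
(3) = (s + 4)*(s^2 - s - 12) = (s - 4)*(s + 4)*(s + 3)
(4) = (q - 3)*(q^2 + 4*q + 4) = (q - 3)*(q + 2)*(q + 2)
(5) = (b + 4)*(b^4 - 3*b^3 - 15*b^2 + 19*b + 30) = (b + 1)*(b + 4)*(b^3 - 4*b^2 - 11*b + 30) = (b - 5)*(b + 1)*(b + 4)*(b^2 + b - 6) = (b - 5)*(b + 1)*(b + 3)*(b + 4)*(b - 2)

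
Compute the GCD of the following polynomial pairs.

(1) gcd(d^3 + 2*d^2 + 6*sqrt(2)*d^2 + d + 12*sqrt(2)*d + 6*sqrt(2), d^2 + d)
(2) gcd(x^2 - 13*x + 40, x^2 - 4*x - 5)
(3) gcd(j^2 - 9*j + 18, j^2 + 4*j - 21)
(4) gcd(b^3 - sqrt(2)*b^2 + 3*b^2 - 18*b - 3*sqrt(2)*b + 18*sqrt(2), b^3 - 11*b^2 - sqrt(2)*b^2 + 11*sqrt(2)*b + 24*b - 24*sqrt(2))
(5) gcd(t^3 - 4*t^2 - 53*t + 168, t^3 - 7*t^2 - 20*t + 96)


(1) = d + 1
(2) = x - 5
(3) = j - 3
(4) = b^2 + b*(-3 - sqrt(2)) + 3*sqrt(2)
(5) = gcd((t - 8)*(t - 3)*(t + 7), (t - 8)*(t - 3)*(t + 4)) = t^2 - 11*t + 24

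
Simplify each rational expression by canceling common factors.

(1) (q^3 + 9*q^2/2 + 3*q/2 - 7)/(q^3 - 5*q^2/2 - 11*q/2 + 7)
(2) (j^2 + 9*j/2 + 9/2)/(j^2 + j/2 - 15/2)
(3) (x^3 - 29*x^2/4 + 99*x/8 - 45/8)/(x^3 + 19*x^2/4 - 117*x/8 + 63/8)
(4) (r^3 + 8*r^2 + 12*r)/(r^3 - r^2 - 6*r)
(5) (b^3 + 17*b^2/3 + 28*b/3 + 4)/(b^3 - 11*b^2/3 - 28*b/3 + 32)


(1) = (2*q + 7)/(2*q - 7)
(2) = (2*j + 3)/(2*j - 5)
(3) = (x - 5)/(x + 7)
(4) = (r + 6)/(r - 3)
(5) = (3*b^2 + 8*b + 4)/(3*b^2 - 20*b + 32)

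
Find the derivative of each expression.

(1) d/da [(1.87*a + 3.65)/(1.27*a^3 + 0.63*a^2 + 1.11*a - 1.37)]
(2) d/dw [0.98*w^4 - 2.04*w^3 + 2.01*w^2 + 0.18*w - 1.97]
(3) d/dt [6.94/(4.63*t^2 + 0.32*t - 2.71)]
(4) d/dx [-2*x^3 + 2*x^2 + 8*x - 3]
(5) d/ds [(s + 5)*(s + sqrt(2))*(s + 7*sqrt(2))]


(1) = (2.3749*a^3 + 1.1781*a^2 + 2.0757*a - (1.87*a + 3.65)*(3.81*a^2 + 1.26*a + 1.11) - 2.5619)/(1.27*a^3 + 0.63*a^2 + 1.11*a - 1.37)^2
(2) = 3.92*w^3 - 6.12*w^2 + 4.02*w + 0.18
(3) = (-64.2644*t - 2.2208)/(4.63*t^2 + 0.32*t - 2.71)^2
(4) = -6*x^2 + 4*x + 8
(5) = 3*s^2 + 10*s + 16*sqrt(2)*s + 14 + 40*sqrt(2)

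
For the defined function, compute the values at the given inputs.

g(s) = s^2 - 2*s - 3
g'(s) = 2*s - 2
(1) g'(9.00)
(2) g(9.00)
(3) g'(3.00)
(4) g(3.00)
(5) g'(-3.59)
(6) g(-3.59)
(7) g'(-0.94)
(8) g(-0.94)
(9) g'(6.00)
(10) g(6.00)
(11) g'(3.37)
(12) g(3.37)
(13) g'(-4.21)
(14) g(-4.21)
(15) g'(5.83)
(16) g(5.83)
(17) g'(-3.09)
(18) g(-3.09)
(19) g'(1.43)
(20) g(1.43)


(1) = 16.00
(2) = 60.00
(3) = 4.00
(4) = 0.00
(5) = -9.18
(6) = 17.07
(7) = -3.88
(8) = -0.24
(9) = 10.00
(10) = 21.00
(11) = 4.74
(12) = 1.62
(13) = -10.42
(14) = 23.14
(15) = 9.66
(16) = 19.33
(17) = -8.18
(18) = 12.73
(19) = 0.86
(20) = -3.82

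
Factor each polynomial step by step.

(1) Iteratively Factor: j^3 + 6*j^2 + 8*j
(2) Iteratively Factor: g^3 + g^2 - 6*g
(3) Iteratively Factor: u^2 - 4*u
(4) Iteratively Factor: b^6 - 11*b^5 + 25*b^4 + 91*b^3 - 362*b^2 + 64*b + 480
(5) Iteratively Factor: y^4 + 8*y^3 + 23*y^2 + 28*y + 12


(1) = (j + 2)*(j^2 + 4*j) = j*(j + 2)*(j + 4)
(2) = (g + 3)*(g^2 - 2*g) = g*(g + 3)*(g - 2)
(3) = (u - 4)*(u)
(4) = (b - 2)*(b^5 - 9*b^4 + 7*b^3 + 105*b^2 - 152*b - 240) = (b - 2)*(b + 1)*(b^4 - 10*b^3 + 17*b^2 + 88*b - 240) = (b - 5)*(b - 2)*(b + 1)*(b^3 - 5*b^2 - 8*b + 48) = (b - 5)*(b - 4)*(b - 2)*(b + 1)*(b^2 - b - 12) = (b - 5)*(b - 4)*(b - 2)*(b + 1)*(b + 3)*(b - 4)
(5) = (y + 1)*(y^3 + 7*y^2 + 16*y + 12) = (y + 1)*(y + 3)*(y^2 + 4*y + 4) = (y + 1)*(y + 2)*(y + 3)*(y + 2)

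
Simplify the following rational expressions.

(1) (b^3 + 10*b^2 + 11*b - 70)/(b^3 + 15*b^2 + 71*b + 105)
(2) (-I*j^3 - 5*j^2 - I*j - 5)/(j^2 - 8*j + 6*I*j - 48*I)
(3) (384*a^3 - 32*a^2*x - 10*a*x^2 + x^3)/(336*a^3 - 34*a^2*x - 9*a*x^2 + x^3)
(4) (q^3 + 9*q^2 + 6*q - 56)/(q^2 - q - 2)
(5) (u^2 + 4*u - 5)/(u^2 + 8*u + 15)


(1) = (b - 2)/(b + 3)
(2) = (-I*j^3 - 5*j^2 - I*j - 5)/(j^2 + j*(-8 + 6*I) - 48*I)
(3) = (-8*a + x)/(-7*a + x)
(4) = (q^2 + 11*q + 28)/(q + 1)
(5) = (u - 1)/(u + 3)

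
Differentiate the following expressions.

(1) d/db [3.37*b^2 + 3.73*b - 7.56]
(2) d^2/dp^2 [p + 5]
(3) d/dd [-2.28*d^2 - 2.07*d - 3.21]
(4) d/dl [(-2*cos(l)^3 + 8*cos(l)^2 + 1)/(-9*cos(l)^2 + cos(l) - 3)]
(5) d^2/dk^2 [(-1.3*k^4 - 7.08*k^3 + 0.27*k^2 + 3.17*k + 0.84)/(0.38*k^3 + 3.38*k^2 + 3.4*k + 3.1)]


(1) = 6.74*b + 3.73
(2) = 0
(3) = -4.56*d - 2.07
(4) = (-18*cos(l)^4 + 4*cos(l)^3 - 26*cos(l)^2 + 30*cos(l) + 1)*sin(l)/(9*sin(l)^2 + cos(l) - 12)^2
(5) = (-8.07916*k^6 - 22.818552*k^5 - 48.02172*k^4 - 163.709888*k^3 - 595.350024*k^2 - 555.5418*k - 59.81644)/(0.054872*k^9 + 1.464216*k^8 + 14.496696*k^7 + 66.159152*k^6 + 153.59712*k^5 + 247.49652*k^4 + 264.0106*k^3 + 204.9534*k^2 + 98.022*k + 29.791)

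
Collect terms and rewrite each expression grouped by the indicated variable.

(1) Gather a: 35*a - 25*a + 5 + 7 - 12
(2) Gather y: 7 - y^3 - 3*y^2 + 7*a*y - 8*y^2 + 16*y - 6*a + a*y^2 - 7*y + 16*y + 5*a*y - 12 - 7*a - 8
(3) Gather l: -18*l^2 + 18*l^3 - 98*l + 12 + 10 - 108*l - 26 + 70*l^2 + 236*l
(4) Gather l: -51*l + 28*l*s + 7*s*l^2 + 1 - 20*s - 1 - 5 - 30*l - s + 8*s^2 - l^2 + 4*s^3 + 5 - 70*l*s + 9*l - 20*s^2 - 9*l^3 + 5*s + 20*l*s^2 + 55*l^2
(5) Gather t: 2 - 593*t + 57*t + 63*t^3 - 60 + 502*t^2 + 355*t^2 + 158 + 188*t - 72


(1) = 10*a
(2) = -13*a - y^3 + y^2*(a - 11) + y*(12*a + 25) - 13
(3) = 18*l^3 + 52*l^2 + 30*l - 4
(4) = -9*l^3 + l^2*(7*s + 54) + l*(20*s^2 - 42*s - 72) + 4*s^3 - 12*s^2 - 16*s
(5) = 63*t^3 + 857*t^2 - 348*t + 28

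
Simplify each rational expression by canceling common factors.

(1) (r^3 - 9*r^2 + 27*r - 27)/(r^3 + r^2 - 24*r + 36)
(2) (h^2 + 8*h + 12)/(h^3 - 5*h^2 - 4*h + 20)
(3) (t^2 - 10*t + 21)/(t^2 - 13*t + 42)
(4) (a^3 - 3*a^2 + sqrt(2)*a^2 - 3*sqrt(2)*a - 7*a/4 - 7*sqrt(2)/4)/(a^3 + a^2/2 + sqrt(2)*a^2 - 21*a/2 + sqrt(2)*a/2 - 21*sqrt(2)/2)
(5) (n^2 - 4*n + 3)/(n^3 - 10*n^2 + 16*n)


(1) = (r^2 - 6*r + 9)/(r^2 + 4*r - 12)
(2) = (h + 6)/(h^2 - 7*h + 10)
(3) = (t - 3)/(t - 6)
(4) = (8*a^2 - 24*a - 14)/(8*a^2 + 4*a - 84)
(5) = (n^2 - 4*n + 3)/(n^3 - 10*n^2 + 16*n)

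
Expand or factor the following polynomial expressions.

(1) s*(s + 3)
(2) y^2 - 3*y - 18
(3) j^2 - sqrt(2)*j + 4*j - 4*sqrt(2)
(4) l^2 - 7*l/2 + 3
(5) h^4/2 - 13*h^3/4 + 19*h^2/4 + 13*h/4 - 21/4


(1) = s^2 + 3*s
(2) = (y - 6)*(y + 3)
(3) = (j + 4)*(j - sqrt(2))
(4) = (l - 2)*(l - 3/2)
(5) = (h/2 + 1/2)*(h - 7/2)*(h - 3)*(h - 1)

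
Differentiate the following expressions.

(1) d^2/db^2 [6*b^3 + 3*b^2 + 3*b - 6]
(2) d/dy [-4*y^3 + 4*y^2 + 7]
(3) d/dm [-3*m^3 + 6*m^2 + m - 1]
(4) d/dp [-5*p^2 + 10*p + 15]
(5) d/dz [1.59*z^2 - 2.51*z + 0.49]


(1) = 36*b + 6
(2) = 4*y*(2 - 3*y)
(3) = -9*m^2 + 12*m + 1
(4) = 10 - 10*p
(5) = 3.18*z - 2.51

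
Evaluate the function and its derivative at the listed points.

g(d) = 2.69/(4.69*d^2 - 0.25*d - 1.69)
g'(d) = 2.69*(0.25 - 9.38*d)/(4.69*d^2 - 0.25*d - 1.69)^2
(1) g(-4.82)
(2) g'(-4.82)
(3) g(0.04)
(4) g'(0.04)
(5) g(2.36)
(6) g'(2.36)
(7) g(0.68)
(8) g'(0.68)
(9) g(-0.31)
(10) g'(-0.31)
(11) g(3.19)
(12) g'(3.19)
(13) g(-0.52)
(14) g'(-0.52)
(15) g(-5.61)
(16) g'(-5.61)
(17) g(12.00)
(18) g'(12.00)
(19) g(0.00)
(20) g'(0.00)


(1) = 0.02
(2) = 0.01
(3) = -1.59
(4) = -0.12
(5) = 0.11
(6) = -0.10
(7) = 8.72
(8) = -173.04
(9) = -2.32
(10) = 6.29
(11) = 0.06
(12) = -0.04
(13) = -9.22
(14) = 161.97
(15) = 0.02
(16) = 0.01
(17) = 0.00
(18) = -0.00
(19) = -1.59
(20) = 0.24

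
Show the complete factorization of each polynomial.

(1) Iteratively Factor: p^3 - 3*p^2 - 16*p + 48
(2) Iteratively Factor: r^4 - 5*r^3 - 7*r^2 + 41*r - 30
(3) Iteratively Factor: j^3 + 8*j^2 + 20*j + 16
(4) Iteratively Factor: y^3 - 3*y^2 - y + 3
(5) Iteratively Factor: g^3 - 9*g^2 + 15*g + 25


(1) = (p + 4)*(p^2 - 7*p + 12) = (p - 3)*(p + 4)*(p - 4)
(2) = (r - 5)*(r^3 - 7*r + 6) = (r - 5)*(r - 2)*(r^2 + 2*r - 3) = (r - 5)*(r - 2)*(r - 1)*(r + 3)
(3) = (j + 2)*(j^2 + 6*j + 8) = (j + 2)^2*(j + 4)
(4) = (y - 3)*(y^2 - 1) = (y - 3)*(y + 1)*(y - 1)
(5) = (g - 5)*(g^2 - 4*g - 5) = (g - 5)*(g + 1)*(g - 5)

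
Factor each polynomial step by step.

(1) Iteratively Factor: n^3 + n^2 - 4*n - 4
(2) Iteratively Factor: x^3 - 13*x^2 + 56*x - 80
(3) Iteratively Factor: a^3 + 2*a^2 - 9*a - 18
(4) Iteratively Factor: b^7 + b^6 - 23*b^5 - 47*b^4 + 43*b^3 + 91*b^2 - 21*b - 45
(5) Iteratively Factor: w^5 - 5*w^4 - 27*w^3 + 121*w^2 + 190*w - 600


(1) = (n + 2)*(n^2 - n - 2) = (n + 1)*(n + 2)*(n - 2)
(2) = (x - 4)*(x^2 - 9*x + 20) = (x - 5)*(x - 4)*(x - 4)
(3) = (a + 2)*(a^2 - 9) = (a - 3)*(a + 2)*(a + 3)
(4) = (b + 3)*(b^6 - 2*b^5 - 17*b^4 + 4*b^3 + 31*b^2 - 2*b - 15) = (b + 1)*(b + 3)*(b^5 - 3*b^4 - 14*b^3 + 18*b^2 + 13*b - 15) = (b - 1)*(b + 1)*(b + 3)*(b^4 - 2*b^3 - 16*b^2 + 2*b + 15) = (b - 5)*(b - 1)*(b + 1)*(b + 3)*(b^3 + 3*b^2 - b - 3) = (b - 5)*(b - 1)*(b + 1)^2*(b + 3)*(b^2 + 2*b - 3) = (b - 5)*(b - 1)^2*(b + 1)^2*(b + 3)*(b + 3)
(5) = (w - 2)*(w^4 - 3*w^3 - 33*w^2 + 55*w + 300) = (w - 5)*(w - 2)*(w^3 + 2*w^2 - 23*w - 60) = (w - 5)*(w - 2)*(w + 4)*(w^2 - 2*w - 15) = (w - 5)*(w - 2)*(w + 3)*(w + 4)*(w - 5)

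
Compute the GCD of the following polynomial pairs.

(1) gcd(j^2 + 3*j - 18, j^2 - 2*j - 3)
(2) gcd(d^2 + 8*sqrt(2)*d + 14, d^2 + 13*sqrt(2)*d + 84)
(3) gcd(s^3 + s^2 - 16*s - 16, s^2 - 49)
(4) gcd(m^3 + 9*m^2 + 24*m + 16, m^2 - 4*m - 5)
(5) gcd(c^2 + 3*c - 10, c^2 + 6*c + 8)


(1) = gcd((j - 3)*(j + 6), (j - 3)*(j + 1)) = j - 3
(2) = d + 7*sqrt(2)
(3) = 1
(4) = gcd((m + 1)*(m + 4)^2, (m - 5)*(m + 1)) = m + 1
(5) = gcd((c - 2)*(c + 5), (c + 2)*(c + 4)) = 1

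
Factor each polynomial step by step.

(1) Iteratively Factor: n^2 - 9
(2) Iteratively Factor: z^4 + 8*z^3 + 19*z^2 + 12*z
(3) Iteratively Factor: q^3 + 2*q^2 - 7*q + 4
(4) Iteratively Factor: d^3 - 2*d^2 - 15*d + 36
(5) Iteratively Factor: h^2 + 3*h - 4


(1) = (n - 3)*(n + 3)
(2) = (z + 1)*(z^3 + 7*z^2 + 12*z) = z*(z + 1)*(z^2 + 7*z + 12) = z*(z + 1)*(z + 4)*(z + 3)
(3) = (q - 1)*(q^2 + 3*q - 4) = (q - 1)*(q + 4)*(q - 1)
(4) = (d - 3)*(d^2 + d - 12) = (d - 3)*(d + 4)*(d - 3)
(5) = (h - 1)*(h + 4)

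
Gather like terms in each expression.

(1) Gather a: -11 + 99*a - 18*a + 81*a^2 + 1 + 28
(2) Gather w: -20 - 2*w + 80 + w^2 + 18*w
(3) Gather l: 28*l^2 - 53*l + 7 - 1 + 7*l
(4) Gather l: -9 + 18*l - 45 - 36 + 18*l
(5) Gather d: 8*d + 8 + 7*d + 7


(1) = 81*a^2 + 81*a + 18
(2) = w^2 + 16*w + 60
(3) = 28*l^2 - 46*l + 6
(4) = 36*l - 90
(5) = 15*d + 15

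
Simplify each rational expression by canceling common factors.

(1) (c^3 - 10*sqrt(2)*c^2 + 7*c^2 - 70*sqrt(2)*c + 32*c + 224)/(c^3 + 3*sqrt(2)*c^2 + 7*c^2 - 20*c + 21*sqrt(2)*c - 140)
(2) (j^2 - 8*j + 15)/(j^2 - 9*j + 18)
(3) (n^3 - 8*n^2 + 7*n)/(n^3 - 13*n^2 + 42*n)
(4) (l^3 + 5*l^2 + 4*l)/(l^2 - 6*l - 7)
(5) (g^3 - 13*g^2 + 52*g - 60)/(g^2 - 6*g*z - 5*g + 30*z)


(1) = (c - 8*sqrt(2))/(c + 5*sqrt(2))
(2) = (j - 5)/(j - 6)
(3) = (n - 1)/(n - 6)
(4) = (l^2 + 4*l)/(l - 7)
(5) = (-g^2 + 8*g - 12)/(-g + 6*z)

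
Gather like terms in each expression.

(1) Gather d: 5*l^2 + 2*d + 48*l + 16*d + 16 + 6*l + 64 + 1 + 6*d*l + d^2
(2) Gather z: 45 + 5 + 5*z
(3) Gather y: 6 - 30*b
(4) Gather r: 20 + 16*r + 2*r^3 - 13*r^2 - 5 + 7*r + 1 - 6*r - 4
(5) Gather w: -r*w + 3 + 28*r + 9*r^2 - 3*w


(1) = d^2 + d*(6*l + 18) + 5*l^2 + 54*l + 81
(2) = 5*z + 50
(3) = 6 - 30*b
(4) = 2*r^3 - 13*r^2 + 17*r + 12
(5) = 9*r^2 + 28*r + w*(-r - 3) + 3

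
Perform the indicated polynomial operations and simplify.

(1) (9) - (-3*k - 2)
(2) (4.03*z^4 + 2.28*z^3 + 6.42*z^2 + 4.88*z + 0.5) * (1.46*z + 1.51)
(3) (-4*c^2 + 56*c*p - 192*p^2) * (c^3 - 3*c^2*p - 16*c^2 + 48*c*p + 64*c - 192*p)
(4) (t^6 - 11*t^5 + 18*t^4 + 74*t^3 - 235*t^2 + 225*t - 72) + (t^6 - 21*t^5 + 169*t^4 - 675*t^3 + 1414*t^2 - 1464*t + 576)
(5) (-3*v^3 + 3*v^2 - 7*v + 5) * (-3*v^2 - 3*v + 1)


(1) = 3*k + 11
(2) = 5.8838*z^5 + 9.4141*z^4 + 12.816*z^3 + 16.819*z^2 + 8.0988*z + 0.755
(3) = -4*c^5 + 68*c^4*p + 64*c^4 - 360*c^3*p^2 - 1088*c^3*p - 256*c^3 + 576*c^2*p^3 + 5760*c^2*p^2 + 4352*c^2*p - 9216*c*p^3 - 23040*c*p^2 + 36864*p^3
(4) = 2*t^6 - 32*t^5 + 187*t^4 - 601*t^3 + 1179*t^2 - 1239*t + 504
(5) = 9*v^5 + 9*v^3 + 9*v^2 - 22*v + 5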